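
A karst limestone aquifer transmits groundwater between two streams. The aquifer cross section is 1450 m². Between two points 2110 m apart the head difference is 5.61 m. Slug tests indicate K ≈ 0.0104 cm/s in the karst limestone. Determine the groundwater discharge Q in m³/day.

Convert K: 0.0104 cm/s × 864 = 8.986 m/day.
Hydraulic gradient i = Δh / L = 5.61 / 2110 = 0.002659.
Darcy's law: Q = K · A · i = 8.986 × 1450 × 0.002659 = 34.64 m³/day.

34.6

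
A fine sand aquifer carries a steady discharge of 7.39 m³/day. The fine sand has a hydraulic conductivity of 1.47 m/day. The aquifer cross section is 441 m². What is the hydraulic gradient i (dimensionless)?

0.0114

From Q = K·A·i, i = Q / (K·A) = 7.39 / (1.470 × 441.0) = 0.01140.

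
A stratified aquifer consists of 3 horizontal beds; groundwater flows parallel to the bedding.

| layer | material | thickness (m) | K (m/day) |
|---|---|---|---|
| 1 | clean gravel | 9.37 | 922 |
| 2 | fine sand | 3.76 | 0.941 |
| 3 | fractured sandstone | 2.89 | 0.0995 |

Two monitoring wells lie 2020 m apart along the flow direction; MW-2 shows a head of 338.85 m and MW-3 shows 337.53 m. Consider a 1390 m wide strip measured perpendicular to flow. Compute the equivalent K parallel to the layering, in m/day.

540

Flow is parallel to layering, so each bed carries its own Darcy discharge and the transmissivities add.
Σ(K_i·b_i) = 922×9.37 + 0.941×3.76 + 0.0995×2.89 = 8643 m²/day.
Total thickness b = 16.02 m, so K_eq = Σ(K_i·b_i)/b = 539.5 m/day.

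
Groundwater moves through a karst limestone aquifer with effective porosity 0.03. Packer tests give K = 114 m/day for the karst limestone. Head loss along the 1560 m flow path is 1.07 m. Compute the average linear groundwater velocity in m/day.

Hydraulic gradient i = Δh / L = 1.07 / 1560 = 0.0006859.
Darcy flux q = K · i = 114.0 × 0.0006859 = 0.07819 m/day.
Seepage velocity v = q / n_e = 0.07819 / 0.03 = 2.606 m/day.

2.61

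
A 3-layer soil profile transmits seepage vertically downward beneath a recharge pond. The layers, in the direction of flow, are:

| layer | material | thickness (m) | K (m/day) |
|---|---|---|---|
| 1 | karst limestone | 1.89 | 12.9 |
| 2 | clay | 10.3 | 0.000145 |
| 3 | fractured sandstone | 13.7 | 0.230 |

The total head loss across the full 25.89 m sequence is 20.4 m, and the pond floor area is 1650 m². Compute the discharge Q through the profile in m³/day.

0.473

Flow is perpendicular to layering, so the layers act in series and the equivalent K is the thickness-weighted harmonic mean.
Total thickness L = 1.89 + 10.3 + 13.7 = 25.89 m.
Σ(b_i/K_i) = 1.89/12.9 + 10.3/0.000145 + 13.7/0.230 = 71094 d.
K_eq = L / Σ(b_i/K_i) = 25.89 / 71094 = 0.0003642 m/day.
Q = K_eq · A · (Δh/L) = 0.0003642 × 1650 × (20.4/25.89) = 0.4735 m³/day.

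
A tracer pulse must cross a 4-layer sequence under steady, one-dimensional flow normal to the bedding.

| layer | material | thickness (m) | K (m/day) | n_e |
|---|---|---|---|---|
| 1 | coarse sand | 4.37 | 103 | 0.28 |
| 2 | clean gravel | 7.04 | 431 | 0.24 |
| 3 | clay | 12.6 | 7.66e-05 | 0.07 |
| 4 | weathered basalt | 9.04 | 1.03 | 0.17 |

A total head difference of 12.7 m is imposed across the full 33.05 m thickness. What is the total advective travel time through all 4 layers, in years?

189

With flow normal to the layers, continuity requires the same specific discharge q through every layer.
Σ(b_i/K_i) = 4.37/103 + 7.04/431 + 12.6/7.66e-05 + 9.04/1.03 = 1.645e+05 d.
q = Δh / Σ(b_i/K_i) = 12.7 / 1.645e+05 = 7.720e-05 m/day.
In each layer the seepage velocity is v_i = q/n_i, so the layer transit time is t_i = b_i·n_i / q:
  layer 1 (coarse sand): t_1 = 4.37 × 0.28 / 7.720e-05 = 15849 d
  layer 2 (clean gravel): t_2 = 7.04 × 0.24 / 7.720e-05 = 21885 d
  layer 3 (clay): t_3 = 12.6 × 0.07 / 7.720e-05 = 11424 d
  layer 4 (weathered basalt): t_4 = 9.04 × 0.17 / 7.720e-05 = 19906 d
Total t = Σ t_i = 69064 days = 189.1 years.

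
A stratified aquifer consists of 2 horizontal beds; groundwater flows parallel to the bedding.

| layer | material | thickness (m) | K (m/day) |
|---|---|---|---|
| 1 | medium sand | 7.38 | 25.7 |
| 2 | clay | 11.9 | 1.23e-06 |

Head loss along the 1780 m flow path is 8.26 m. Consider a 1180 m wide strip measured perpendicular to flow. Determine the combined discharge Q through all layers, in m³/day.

1040

Flow is parallel to layering, so each bed carries its own Darcy discharge and the transmissivities add.
Σ(K_i·b_i) = 25.7×7.38 + 1.23e-06×11.9 = 189.7 m²/day.
Hydraulic gradient i = Δh / L = 8.26 / 1780 = 0.004640.
Q = Σ(K_i·b_i) · W · i = 189.7 × 1180 × 0.004640 = 1039 m³/day.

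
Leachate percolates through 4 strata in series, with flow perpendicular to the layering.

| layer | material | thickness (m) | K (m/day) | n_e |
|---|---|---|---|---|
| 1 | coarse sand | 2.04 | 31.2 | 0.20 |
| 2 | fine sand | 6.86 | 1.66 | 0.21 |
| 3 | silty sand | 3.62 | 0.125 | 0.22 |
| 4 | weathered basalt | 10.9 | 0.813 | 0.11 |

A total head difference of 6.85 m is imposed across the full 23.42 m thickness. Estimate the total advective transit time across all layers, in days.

26.1

With flow normal to the layers, continuity requires the same specific discharge q through every layer.
Σ(b_i/K_i) = 2.04/31.2 + 6.86/1.66 + 3.62/0.125 + 10.9/0.813 = 46.57 d.
q = Δh / Σ(b_i/K_i) = 6.85 / 46.57 = 0.1471 m/day.
In each layer the seepage velocity is v_i = q/n_i, so the layer transit time is t_i = b_i·n_i / q:
  layer 1 (coarse sand): t_1 = 2.04 × 0.20 / 0.1471 = 2.774 d
  layer 2 (fine sand): t_2 = 6.86 × 0.21 / 0.1471 = 9.793 d
  layer 3 (silty sand): t_3 = 3.62 × 0.22 / 0.1471 = 5.414 d
  layer 4 (weathered basalt): t_4 = 10.9 × 0.11 / 0.1471 = 8.151 d
Total t = Σ t_i = 26.13 days.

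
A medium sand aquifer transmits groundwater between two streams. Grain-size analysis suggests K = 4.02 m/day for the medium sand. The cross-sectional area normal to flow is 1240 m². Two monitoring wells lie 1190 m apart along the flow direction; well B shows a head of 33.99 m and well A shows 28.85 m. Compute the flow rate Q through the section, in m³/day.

Hydraulic gradient i = (33.99 − 28.85) / 1190 = 5.14 / 1190 = 0.004319.
Darcy's law: Q = K · A · i = 4.020 × 1240 × 0.004319 = 21.53 m³/day.

21.5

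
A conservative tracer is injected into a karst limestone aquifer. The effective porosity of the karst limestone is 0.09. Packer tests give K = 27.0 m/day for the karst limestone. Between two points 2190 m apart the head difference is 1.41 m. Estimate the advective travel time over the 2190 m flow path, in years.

31.0

Hydraulic gradient i = Δh / L = 1.41 / 2190 = 0.0006438.
Darcy flux q = K · i = 27.00 × 0.0006438 = 0.01738 m/day.
Seepage velocity v = q / n_e = 0.01738 / 0.09 = 0.1932 m/day.
Travel time t = L / v = 2190 / 0.1932 = 11338 days = 31.04 years.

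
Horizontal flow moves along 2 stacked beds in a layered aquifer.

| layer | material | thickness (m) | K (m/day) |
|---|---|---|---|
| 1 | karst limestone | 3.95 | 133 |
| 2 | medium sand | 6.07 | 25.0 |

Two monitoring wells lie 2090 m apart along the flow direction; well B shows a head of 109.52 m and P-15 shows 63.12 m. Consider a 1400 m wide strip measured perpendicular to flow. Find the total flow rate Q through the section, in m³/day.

Flow is parallel to layering, so each bed carries its own Darcy discharge and the transmissivities add.
Σ(K_i·b_i) = 133×3.95 + 25.0×6.07 = 677.1 m²/day.
Hydraulic gradient i = (109.52 − 63.12) / 2090 = 46.4 / 2090 = 0.02220.
Q = Σ(K_i·b_i) · W · i = 677.1 × 1400 × 0.02220 = 21045 m³/day.

21000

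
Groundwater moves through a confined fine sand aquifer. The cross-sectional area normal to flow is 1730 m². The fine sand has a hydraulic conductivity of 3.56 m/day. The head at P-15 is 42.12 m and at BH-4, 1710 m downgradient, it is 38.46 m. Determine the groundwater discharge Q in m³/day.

Hydraulic gradient i = (42.12 − 38.46) / 1710 = 3.66 / 1710 = 0.002140.
Darcy's law: Q = K · A · i = 3.560 × 1730 × 0.002140 = 13.18 m³/day.

13.2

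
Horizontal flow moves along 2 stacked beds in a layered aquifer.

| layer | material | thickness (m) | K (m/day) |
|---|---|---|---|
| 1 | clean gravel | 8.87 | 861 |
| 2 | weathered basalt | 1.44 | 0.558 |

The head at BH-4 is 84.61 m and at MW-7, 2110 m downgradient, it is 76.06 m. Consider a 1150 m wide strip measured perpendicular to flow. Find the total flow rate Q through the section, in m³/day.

35600

Flow is parallel to layering, so each bed carries its own Darcy discharge and the transmissivities add.
Σ(K_i·b_i) = 861×8.87 + 0.558×1.44 = 7638 m²/day.
Hydraulic gradient i = (84.61 − 76.06) / 2110 = 8.55 / 2110 = 0.004052.
Q = Σ(K_i·b_i) · W · i = 7638 × 1150 × 0.004052 = 35592 m³/day.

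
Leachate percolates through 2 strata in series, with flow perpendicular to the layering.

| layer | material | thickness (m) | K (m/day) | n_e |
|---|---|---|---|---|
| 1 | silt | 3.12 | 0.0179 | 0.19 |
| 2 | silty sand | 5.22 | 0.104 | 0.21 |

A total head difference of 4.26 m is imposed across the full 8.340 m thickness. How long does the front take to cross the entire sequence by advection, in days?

With flow normal to the layers, continuity requires the same specific discharge q through every layer.
Σ(b_i/K_i) = 3.12/0.0179 + 5.22/0.104 = 224.5 d.
q = Δh / Σ(b_i/K_i) = 4.26 / 224.5 = 0.01898 m/day.
In each layer the seepage velocity is v_i = q/n_i, so the layer transit time is t_i = b_i·n_i / q:
  layer 1 (silt): t_1 = 3.12 × 0.19 / 0.01898 = 31.24 d
  layer 2 (silty sand): t_2 = 5.22 × 0.21 / 0.01898 = 57.77 d
Total t = Σ t_i = 89.01 days.

89.0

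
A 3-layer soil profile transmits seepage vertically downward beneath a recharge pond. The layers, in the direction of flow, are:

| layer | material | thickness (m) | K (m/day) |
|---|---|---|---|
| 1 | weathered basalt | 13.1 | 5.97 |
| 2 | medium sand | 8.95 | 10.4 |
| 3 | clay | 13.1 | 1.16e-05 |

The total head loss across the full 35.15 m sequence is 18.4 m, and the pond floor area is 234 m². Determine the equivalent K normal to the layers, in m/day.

Flow is perpendicular to layering, so the layers act in series and the equivalent K is the thickness-weighted harmonic mean.
Total thickness L = 13.1 + 8.95 + 13.1 = 35.15 m.
Σ(b_i/K_i) = 13.1/5.97 + 8.95/10.4 + 13.1/1.16e-05 = 1.129e+06 d.
K_eq = L / Σ(b_i/K_i) = 35.15 / 1.129e+06 = 3.113e-05 m/day.

3.11e-05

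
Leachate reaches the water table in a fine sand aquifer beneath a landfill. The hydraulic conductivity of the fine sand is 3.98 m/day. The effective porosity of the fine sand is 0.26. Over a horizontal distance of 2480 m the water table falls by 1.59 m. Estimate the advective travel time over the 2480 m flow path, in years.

692

Hydraulic gradient i = Δh / L = 1.59 / 2480 = 0.0006411.
Darcy flux q = K · i = 3.980 × 0.0006411 = 0.002552 m/day.
Seepage velocity v = q / n_e = 0.002552 / 0.26 = 0.009814 m/day.
Travel time t = L / v = 2480 / 0.009814 = 2.527e+05 days = 691.8 years.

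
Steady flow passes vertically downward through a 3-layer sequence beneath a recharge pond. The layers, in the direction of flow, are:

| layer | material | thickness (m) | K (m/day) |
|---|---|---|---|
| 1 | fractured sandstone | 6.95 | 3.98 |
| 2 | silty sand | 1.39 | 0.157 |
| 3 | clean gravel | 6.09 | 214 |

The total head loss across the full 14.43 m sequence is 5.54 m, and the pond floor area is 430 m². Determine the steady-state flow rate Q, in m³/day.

Flow is perpendicular to layering, so the layers act in series and the equivalent K is the thickness-weighted harmonic mean.
Total thickness L = 6.95 + 1.39 + 6.09 = 14.43 m.
Σ(b_i/K_i) = 6.95/3.98 + 1.39/0.157 + 6.09/214 = 10.63 d.
K_eq = L / Σ(b_i/K_i) = 14.43 / 10.63 = 1.358 m/day.
Q = K_eq · A · (Δh/L) = 1.358 × 430 × (5.54/14.43) = 224.1 m³/day.

224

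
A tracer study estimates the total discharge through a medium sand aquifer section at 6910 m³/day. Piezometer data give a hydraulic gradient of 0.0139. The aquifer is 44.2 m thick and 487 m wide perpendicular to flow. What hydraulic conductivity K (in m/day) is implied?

Cross-sectional area A = 487 × 44.2 = 21525 m².
Hydraulic gradient i = 0.0139.
From Q = K·A·i, K = Q / (A·i) = 6910 / (21525 × 0.01390) = 23.09 m/day.

23.1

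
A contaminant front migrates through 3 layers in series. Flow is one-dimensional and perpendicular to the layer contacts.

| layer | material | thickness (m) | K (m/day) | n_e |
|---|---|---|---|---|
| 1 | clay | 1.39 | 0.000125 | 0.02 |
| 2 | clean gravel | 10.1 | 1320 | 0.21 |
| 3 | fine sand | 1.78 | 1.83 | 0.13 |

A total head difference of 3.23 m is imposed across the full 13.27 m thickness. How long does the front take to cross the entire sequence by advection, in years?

22.4

With flow normal to the layers, continuity requires the same specific discharge q through every layer.
Σ(b_i/K_i) = 1.39/0.000125 + 10.1/1320 + 1.78/1.83 = 11121 d.
q = Δh / Σ(b_i/K_i) = 3.23 / 11121 = 0.0002904 m/day.
In each layer the seepage velocity is v_i = q/n_i, so the layer transit time is t_i = b_i·n_i / q:
  layer 1 (clay): t_1 = 1.39 × 0.02 / 0.0002904 = 95.72 d
  layer 2 (clean gravel): t_2 = 10.1 × 0.21 / 0.0002904 = 7303 d
  layer 3 (fine sand): t_3 = 1.78 × 0.13 / 0.0002904 = 796.7 d
Total t = Σ t_i = 8195 days = 22.44 years.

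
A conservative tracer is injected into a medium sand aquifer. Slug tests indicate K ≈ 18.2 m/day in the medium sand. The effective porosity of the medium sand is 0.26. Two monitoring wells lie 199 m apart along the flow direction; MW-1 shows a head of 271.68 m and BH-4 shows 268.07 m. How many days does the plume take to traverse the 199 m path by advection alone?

Hydraulic gradient i = (271.68 − 268.07) / 199 = 3.61 / 199 = 0.01814.
Darcy flux q = K · i = 18.20 × 0.01814 = 0.3302 m/day.
Seepage velocity v = q / n_e = 0.3302 / 0.26 = 1.270 m/day.
Travel time t = L / v = 199 / 1.270 = 156.7 days.

157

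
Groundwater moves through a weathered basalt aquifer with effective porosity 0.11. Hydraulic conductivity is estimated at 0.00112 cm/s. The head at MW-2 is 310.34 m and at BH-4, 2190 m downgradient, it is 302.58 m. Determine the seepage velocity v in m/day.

Convert K: 0.00112 cm/s × 864 = 0.9677 m/day.
Hydraulic gradient i = (310.34 − 302.58) / 2190 = 7.76 / 2190 = 0.003543.
Darcy flux q = K · i = 0.9677 × 0.003543 = 0.003429 m/day.
Seepage velocity v = q / n_e = 0.003429 / 0.11 = 0.03117 m/day.

0.0312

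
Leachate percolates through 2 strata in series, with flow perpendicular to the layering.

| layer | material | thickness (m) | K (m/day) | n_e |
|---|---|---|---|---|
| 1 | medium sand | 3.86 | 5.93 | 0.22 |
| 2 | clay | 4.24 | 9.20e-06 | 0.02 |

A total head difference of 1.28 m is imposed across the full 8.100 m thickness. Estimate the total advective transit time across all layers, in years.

921

With flow normal to the layers, continuity requires the same specific discharge q through every layer.
Σ(b_i/K_i) = 3.86/5.93 + 4.24/9.20e-06 = 4.609e+05 d.
q = Δh / Σ(b_i/K_i) = 1.28 / 4.609e+05 = 2.777e-06 m/day.
In each layer the seepage velocity is v_i = q/n_i, so the layer transit time is t_i = b_i·n_i / q:
  layer 1 (medium sand): t_1 = 3.86 × 0.22 / 2.777e-06 = 3.058e+05 d
  layer 2 (clay): t_2 = 4.24 × 0.02 / 2.777e-06 = 30533 d
Total t = Σ t_i = 3.363e+05 days = 920.7 years.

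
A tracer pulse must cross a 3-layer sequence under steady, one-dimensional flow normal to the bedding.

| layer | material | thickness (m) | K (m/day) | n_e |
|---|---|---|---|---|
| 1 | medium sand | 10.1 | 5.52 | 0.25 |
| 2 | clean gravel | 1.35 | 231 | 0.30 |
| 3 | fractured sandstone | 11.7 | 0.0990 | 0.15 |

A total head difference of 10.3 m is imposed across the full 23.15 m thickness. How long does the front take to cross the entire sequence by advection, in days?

With flow normal to the layers, continuity requires the same specific discharge q through every layer.
Σ(b_i/K_i) = 10.1/5.52 + 1.35/231 + 11.7/0.0990 = 120.0 d.
q = Δh / Σ(b_i/K_i) = 10.3 / 120.0 = 0.08582 m/day.
In each layer the seepage velocity is v_i = q/n_i, so the layer transit time is t_i = b_i·n_i / q:
  layer 1 (medium sand): t_1 = 10.1 × 0.25 / 0.08582 = 29.42 d
  layer 2 (clean gravel): t_2 = 1.35 × 0.30 / 0.08582 = 4.719 d
  layer 3 (fractured sandstone): t_3 = 11.7 × 0.15 / 0.08582 = 20.45 d
Total t = Σ t_i = 54.59 days.

54.6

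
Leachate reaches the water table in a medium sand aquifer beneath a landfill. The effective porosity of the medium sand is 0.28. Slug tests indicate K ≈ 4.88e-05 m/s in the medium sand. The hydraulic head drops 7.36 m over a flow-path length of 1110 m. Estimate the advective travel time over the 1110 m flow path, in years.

30.4

Convert K: 4.88e-05 m/s × 86400 = 4.216 m/day.
Hydraulic gradient i = Δh / L = 7.36 / 1110 = 0.006631.
Darcy flux q = K · i = 4.216 × 0.006631 = 0.02796 m/day.
Seepage velocity v = q / n_e = 0.02796 / 0.28 = 0.09985 m/day.
Travel time t = L / v = 1110 / 0.09985 = 11117 days = 30.44 years.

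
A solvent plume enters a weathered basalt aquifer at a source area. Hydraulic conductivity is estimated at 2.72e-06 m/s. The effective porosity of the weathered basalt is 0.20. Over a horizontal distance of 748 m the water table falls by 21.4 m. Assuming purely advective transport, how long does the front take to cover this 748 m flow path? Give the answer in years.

Convert K: 2.72e-06 m/s × 86400 = 0.2350 m/day.
Hydraulic gradient i = Δh / L = 21.4 / 748 = 0.02861.
Darcy flux q = K · i = 0.2350 × 0.02861 = 0.006723 m/day.
Seepage velocity v = q / n_e = 0.006723 / 0.20 = 0.03362 m/day.
Travel time t = L / v = 748 / 0.03362 = 22250 days = 60.92 years.

60.9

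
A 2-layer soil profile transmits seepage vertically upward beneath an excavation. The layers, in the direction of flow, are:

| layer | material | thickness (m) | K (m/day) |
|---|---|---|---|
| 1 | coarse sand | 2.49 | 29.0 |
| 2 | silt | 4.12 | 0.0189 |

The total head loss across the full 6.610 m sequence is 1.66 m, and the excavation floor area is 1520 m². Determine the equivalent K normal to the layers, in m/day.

Flow is perpendicular to layering, so the layers act in series and the equivalent K is the thickness-weighted harmonic mean.
Total thickness L = 2.49 + 4.12 = 6.610 m.
Σ(b_i/K_i) = 2.49/29.0 + 4.12/0.0189 = 218.1 d.
K_eq = L / Σ(b_i/K_i) = 6.610 / 218.1 = 0.03031 m/day.

0.0303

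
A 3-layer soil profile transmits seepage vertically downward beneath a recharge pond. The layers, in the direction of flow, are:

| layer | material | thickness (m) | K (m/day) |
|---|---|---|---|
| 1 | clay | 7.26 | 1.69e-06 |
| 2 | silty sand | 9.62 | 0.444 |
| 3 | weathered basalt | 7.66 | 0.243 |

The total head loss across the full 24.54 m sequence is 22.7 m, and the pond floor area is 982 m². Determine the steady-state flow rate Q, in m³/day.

0.00519

Flow is perpendicular to layering, so the layers act in series and the equivalent K is the thickness-weighted harmonic mean.
Total thickness L = 7.26 + 9.62 + 7.66 = 24.54 m.
Σ(b_i/K_i) = 7.26/1.69e-06 + 9.62/0.444 + 7.66/0.243 = 4.296e+06 d.
K_eq = L / Σ(b_i/K_i) = 24.54 / 4.296e+06 = 5.712e-06 m/day.
Q = K_eq · A · (Δh/L) = 5.712e-06 × 982 × (22.7/24.54) = 0.005189 m³/day.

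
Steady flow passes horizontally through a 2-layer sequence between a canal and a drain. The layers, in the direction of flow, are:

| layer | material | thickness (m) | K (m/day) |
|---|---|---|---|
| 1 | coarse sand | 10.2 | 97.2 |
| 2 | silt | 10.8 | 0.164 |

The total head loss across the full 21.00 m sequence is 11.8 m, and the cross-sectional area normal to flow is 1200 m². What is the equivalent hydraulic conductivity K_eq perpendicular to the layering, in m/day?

Flow is perpendicular to layering, so the layers act in series and the equivalent K is the thickness-weighted harmonic mean.
Total thickness L = 10.2 + 10.8 = 21.00 m.
Σ(b_i/K_i) = 10.2/97.2 + 10.8/0.164 = 65.96 d.
K_eq = L / Σ(b_i/K_i) = 21.00 / 65.96 = 0.3184 m/day.

0.318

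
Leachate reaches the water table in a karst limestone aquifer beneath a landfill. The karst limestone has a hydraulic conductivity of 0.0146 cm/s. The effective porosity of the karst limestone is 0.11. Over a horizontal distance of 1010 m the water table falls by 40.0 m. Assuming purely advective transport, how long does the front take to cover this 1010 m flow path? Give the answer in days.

Convert K: 0.0146 cm/s × 864 = 12.61 m/day.
Hydraulic gradient i = Δh / L = 40.0 / 1010 = 0.03960.
Darcy flux q = K · i = 12.61 × 0.03960 = 0.4996 m/day.
Seepage velocity v = q / n_e = 0.4996 / 0.11 = 4.542 m/day.
Travel time t = L / v = 1010 / 4.542 = 222.4 days.

222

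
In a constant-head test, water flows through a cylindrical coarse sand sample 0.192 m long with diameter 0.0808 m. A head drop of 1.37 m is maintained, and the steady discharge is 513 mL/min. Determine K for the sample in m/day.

20.2

Cross-sectional area A = π·(d/2)² = π × (0.0808/2)² = 0.005128 m².
Convert discharge: 513 mL/min = 8.550e-06 m³/s.
Darcy's law rearranged: K = Q·L / (A·Δh) = 8.550e-06 × 0.192 / (0.005128 × 1.37) = 0.0002337 m/s = 20.19 m/day.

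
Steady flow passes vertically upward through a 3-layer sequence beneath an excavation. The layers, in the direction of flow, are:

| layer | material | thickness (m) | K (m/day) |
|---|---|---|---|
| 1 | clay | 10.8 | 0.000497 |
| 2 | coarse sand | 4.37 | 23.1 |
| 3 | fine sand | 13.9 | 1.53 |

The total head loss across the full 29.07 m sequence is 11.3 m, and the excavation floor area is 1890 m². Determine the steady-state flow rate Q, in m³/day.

0.982

Flow is perpendicular to layering, so the layers act in series and the equivalent K is the thickness-weighted harmonic mean.
Total thickness L = 10.8 + 4.37 + 13.9 = 29.07 m.
Σ(b_i/K_i) = 10.8/0.000497 + 4.37/23.1 + 13.9/1.53 = 21740 d.
K_eq = L / Σ(b_i/K_i) = 29.07 / 21740 = 0.001337 m/day.
Q = K_eq · A · (Δh/L) = 0.001337 × 1890 × (11.3/29.07) = 0.9824 m³/day.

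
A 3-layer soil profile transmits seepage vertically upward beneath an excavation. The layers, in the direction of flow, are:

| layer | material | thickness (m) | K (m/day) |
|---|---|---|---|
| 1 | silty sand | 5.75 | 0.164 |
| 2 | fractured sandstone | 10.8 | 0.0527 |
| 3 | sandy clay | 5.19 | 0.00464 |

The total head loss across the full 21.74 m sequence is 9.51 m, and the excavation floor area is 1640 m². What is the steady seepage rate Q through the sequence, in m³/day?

Flow is perpendicular to layering, so the layers act in series and the equivalent K is the thickness-weighted harmonic mean.
Total thickness L = 5.75 + 10.8 + 5.19 = 21.74 m.
Σ(b_i/K_i) = 5.75/0.164 + 10.8/0.0527 + 5.19/0.00464 = 1359 d.
K_eq = L / Σ(b_i/K_i) = 21.74 / 1359 = 0.01600 m/day.
Q = K_eq · A · (Δh/L) = 0.01600 × 1640 × (9.51/21.74) = 11.48 m³/day.

11.5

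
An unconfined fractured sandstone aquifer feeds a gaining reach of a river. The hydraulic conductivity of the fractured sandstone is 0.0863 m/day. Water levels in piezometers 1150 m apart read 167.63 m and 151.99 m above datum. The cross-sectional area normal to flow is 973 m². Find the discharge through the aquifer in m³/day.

1.14

Hydraulic gradient i = (167.63 − 151.99) / 1150 = 15.64 / 1150 = 0.01360.
Darcy's law: Q = K · A · i = 0.08630 × 973.0 × 0.01360 = 1.142 m³/day.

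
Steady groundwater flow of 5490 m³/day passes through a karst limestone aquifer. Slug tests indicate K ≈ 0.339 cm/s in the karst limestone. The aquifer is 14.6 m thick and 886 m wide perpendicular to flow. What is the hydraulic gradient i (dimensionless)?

Convert K: 0.339 cm/s × 864 = 292.9 m/day.
Cross-sectional area A = 886 × 14.6 = 12936 m².
From Q = K·A·i, i = Q / (K·A) = 5490 / (292.9 × 12936) = 0.001449.

0.00145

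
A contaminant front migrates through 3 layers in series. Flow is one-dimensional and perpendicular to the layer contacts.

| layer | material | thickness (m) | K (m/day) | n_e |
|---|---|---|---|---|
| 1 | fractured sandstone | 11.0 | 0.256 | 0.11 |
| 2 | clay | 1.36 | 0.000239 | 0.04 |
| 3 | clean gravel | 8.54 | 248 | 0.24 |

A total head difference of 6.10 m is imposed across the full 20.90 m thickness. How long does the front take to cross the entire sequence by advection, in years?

With flow normal to the layers, continuity requires the same specific discharge q through every layer.
Σ(b_i/K_i) = 11.0/0.256 + 1.36/0.000239 + 8.54/248 = 5733 d.
q = Δh / Σ(b_i/K_i) = 6.10 / 5733 = 0.001064 m/day.
In each layer the seepage velocity is v_i = q/n_i, so the layer transit time is t_i = b_i·n_i / q:
  layer 1 (fractured sandstone): t_1 = 11.0 × 0.11 / 0.001064 = 1137 d
  layer 2 (clay): t_2 = 1.36 × 0.04 / 0.001064 = 51.13 d
  layer 3 (clean gravel): t_3 = 8.54 × 0.24 / 0.001064 = 1926 d
Total t = Σ t_i = 3115 days = 8.528 years.

8.53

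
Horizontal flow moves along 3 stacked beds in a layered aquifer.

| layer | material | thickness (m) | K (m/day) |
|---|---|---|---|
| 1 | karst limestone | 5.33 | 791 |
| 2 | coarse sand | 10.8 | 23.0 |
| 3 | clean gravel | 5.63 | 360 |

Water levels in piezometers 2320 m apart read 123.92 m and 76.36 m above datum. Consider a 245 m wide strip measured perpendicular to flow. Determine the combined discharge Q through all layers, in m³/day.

32600

Flow is parallel to layering, so each bed carries its own Darcy discharge and the transmissivities add.
Σ(K_i·b_i) = 791×5.33 + 23.0×10.8 + 360×5.63 = 6491 m²/day.
Hydraulic gradient i = (123.92 − 76.36) / 2320 = 47.56 / 2320 = 0.02050.
Q = Σ(K_i·b_i) · W · i = 6491 × 245 × 0.02050 = 32602 m³/day.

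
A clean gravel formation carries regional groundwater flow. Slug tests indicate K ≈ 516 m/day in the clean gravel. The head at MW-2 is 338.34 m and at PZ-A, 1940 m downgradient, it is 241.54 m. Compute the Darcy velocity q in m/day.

25.7

Hydraulic gradient i = (338.34 − 241.54) / 1940 = 96.8 / 1940 = 0.04990.
Specific discharge q = K · i = 516.0 × 0.04990 = 25.75 m/day.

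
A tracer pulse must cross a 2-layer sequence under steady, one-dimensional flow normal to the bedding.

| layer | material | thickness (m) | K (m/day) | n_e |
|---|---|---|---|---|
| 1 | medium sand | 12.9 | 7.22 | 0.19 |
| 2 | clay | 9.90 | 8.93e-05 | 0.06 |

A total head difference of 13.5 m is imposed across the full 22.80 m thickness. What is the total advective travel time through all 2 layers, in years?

With flow normal to the layers, continuity requires the same specific discharge q through every layer.
Σ(b_i/K_i) = 12.9/7.22 + 9.90/8.93e-05 = 1.109e+05 d.
q = Δh / Σ(b_i/K_i) = 13.5 / 1.109e+05 = 0.0001218 m/day.
In each layer the seepage velocity is v_i = q/n_i, so the layer transit time is t_i = b_i·n_i / q:
  layer 1 (medium sand): t_1 = 12.9 × 0.19 / 0.0001218 = 20128 d
  layer 2 (clay): t_2 = 9.90 × 0.06 / 0.0001218 = 4878 d
Total t = Σ t_i = 25006 days = 68.46 years.

68.5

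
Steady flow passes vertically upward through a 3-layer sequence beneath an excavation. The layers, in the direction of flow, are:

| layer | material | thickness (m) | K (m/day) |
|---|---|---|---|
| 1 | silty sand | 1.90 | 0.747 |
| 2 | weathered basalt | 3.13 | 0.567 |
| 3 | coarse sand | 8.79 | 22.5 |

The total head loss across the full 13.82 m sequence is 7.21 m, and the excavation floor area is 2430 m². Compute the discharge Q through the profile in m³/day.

Flow is perpendicular to layering, so the layers act in series and the equivalent K is the thickness-weighted harmonic mean.
Total thickness L = 1.90 + 3.13 + 8.79 = 13.82 m.
Σ(b_i/K_i) = 1.90/0.747 + 3.13/0.567 + 8.79/22.5 = 8.454 d.
K_eq = L / Σ(b_i/K_i) = 13.82 / 8.454 = 1.635 m/day.
Q = K_eq · A · (Δh/L) = 1.635 × 2430 × (7.21/13.82) = 2072 m³/day.

2070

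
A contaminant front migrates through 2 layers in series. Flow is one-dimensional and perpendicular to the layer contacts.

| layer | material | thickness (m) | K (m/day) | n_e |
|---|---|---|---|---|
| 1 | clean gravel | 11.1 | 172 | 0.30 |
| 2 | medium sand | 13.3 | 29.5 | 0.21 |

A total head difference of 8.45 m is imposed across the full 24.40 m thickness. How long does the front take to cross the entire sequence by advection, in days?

With flow normal to the layers, continuity requires the same specific discharge q through every layer.
Σ(b_i/K_i) = 11.1/172 + 13.3/29.5 = 0.5154 d.
q = Δh / Σ(b_i/K_i) = 8.45 / 0.5154 = 16.40 m/day.
In each layer the seepage velocity is v_i = q/n_i, so the layer transit time is t_i = b_i·n_i / q:
  layer 1 (clean gravel): t_1 = 11.1 × 0.30 / 16.40 = 0.2031 d
  layer 2 (medium sand): t_2 = 13.3 × 0.21 / 16.40 = 0.1704 d
Total t = Σ t_i = 0.3735 days.

0.373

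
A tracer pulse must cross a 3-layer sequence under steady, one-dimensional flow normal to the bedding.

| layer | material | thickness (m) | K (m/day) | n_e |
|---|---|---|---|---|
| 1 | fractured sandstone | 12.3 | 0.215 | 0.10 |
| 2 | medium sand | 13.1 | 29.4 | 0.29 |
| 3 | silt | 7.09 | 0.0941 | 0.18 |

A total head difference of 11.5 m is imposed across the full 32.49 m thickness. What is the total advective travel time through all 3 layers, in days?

With flow normal to the layers, continuity requires the same specific discharge q through every layer.
Σ(b_i/K_i) = 12.3/0.215 + 13.1/29.4 + 7.09/0.0941 = 133.0 d.
q = Δh / Σ(b_i/K_i) = 11.5 / 133.0 = 0.08647 m/day.
In each layer the seepage velocity is v_i = q/n_i, so the layer transit time is t_i = b_i·n_i / q:
  layer 1 (fractured sandstone): t_1 = 12.3 × 0.10 / 0.08647 = 14.23 d
  layer 2 (medium sand): t_2 = 13.1 × 0.29 / 0.08647 = 43.94 d
  layer 3 (silt): t_3 = 7.09 × 0.18 / 0.08647 = 14.76 d
Total t = Σ t_i = 72.92 days.

72.9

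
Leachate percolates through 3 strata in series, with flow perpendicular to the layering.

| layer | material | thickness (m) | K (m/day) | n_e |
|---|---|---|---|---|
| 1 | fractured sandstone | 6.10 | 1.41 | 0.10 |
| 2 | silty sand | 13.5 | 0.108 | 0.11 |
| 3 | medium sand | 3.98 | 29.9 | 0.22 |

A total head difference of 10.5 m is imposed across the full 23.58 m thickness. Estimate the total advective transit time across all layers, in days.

36.6

With flow normal to the layers, continuity requires the same specific discharge q through every layer.
Σ(b_i/K_i) = 6.10/1.41 + 13.5/0.108 + 3.98/29.9 = 129.5 d.
q = Δh / Σ(b_i/K_i) = 10.5 / 129.5 = 0.08111 m/day.
In each layer the seepage velocity is v_i = q/n_i, so the layer transit time is t_i = b_i·n_i / q:
  layer 1 (fractured sandstone): t_1 = 6.10 × 0.10 / 0.08111 = 7.521 d
  layer 2 (silty sand): t_2 = 13.5 × 0.11 / 0.08111 = 18.31 d
  layer 3 (medium sand): t_3 = 3.98 × 0.22 / 0.08111 = 10.80 d
Total t = Σ t_i = 36.63 days.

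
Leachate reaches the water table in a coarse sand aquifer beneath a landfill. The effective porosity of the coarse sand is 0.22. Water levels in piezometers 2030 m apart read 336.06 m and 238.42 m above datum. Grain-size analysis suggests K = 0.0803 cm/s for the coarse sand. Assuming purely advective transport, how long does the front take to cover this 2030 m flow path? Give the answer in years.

0.366

Convert K: 0.0803 cm/s × 864 = 69.38 m/day.
Hydraulic gradient i = (336.06 − 238.42) / 2030 = 97.64 / 2030 = 0.04810.
Darcy flux q = K · i = 69.38 × 0.04810 = 3.337 m/day.
Seepage velocity v = q / n_e = 3.337 / 0.22 = 15.17 m/day.
Travel time t = L / v = 2030 / 15.17 = 133.8 days = 0.3664 years.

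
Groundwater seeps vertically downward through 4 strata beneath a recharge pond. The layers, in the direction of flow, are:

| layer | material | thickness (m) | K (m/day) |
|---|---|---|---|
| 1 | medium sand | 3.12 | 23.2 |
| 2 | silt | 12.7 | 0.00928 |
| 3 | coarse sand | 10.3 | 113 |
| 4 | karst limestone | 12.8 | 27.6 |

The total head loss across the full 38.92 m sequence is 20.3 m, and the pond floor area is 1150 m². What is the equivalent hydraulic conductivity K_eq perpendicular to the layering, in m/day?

0.0284

Flow is perpendicular to layering, so the layers act in series and the equivalent K is the thickness-weighted harmonic mean.
Total thickness L = 3.12 + 12.7 + 10.3 + 12.8 = 38.92 m.
Σ(b_i/K_i) = 3.12/23.2 + 12.7/0.00928 + 10.3/113 + 12.8/27.6 = 1369 d.
K_eq = L / Σ(b_i/K_i) = 38.92 / 1369 = 0.02842 m/day.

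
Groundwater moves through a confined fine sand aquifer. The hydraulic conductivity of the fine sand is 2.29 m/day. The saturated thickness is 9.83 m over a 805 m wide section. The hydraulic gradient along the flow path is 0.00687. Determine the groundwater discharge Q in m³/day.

Cross-sectional area A = 805 × 9.83 = 7913 m².
Hydraulic gradient i = 0.00687.
Darcy's law: Q = K · A · i = 2.290 × 7913 × 0.006870 = 124.5 m³/day.

124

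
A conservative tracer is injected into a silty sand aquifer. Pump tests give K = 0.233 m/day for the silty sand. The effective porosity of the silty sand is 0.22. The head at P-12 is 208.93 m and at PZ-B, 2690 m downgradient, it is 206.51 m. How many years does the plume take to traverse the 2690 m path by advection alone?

7730

Hydraulic gradient i = (208.93 − 206.51) / 2690 = 2.42 / 2690 = 0.0008996.
Darcy flux q = K · i = 0.2330 × 0.0008996 = 0.0002096 m/day.
Seepage velocity v = q / n_e = 0.0002096 / 0.22 = 0.0009528 m/day.
Travel time t = L / v = 2690 / 0.0009528 = 2.823e+06 days = 7730 years.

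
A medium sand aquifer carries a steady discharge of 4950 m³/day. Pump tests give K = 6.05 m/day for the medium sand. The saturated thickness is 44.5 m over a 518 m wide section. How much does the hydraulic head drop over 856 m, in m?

Cross-sectional area A = 518 × 44.5 = 23051 m².
From Q = K·A·i, i = Q / (K·A) = 4950 / (6.050 × 23051) = 0.03549.
Head loss Δh = i · L = 0.03549 × 856 = 30.38 m.

30.4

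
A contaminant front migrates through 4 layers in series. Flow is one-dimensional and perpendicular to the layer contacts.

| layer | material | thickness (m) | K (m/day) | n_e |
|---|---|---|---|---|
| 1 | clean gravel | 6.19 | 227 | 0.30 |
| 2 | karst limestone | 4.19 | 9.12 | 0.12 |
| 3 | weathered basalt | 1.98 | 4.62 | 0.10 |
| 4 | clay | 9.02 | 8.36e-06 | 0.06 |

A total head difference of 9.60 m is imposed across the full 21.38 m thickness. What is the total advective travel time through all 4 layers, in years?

954

With flow normal to the layers, continuity requires the same specific discharge q through every layer.
Σ(b_i/K_i) = 6.19/227 + 4.19/9.12 + 1.98/4.62 + 9.02/8.36e-06 = 1.079e+06 d.
q = Δh / Σ(b_i/K_i) = 9.60 / 1.079e+06 = 8.898e-06 m/day.
In each layer the seepage velocity is v_i = q/n_i, so the layer transit time is t_i = b_i·n_i / q:
  layer 1 (clean gravel): t_1 = 6.19 × 0.30 / 8.898e-06 = 2.087e+05 d
  layer 2 (karst limestone): t_2 = 4.19 × 0.12 / 8.898e-06 = 56510 d
  layer 3 (weathered basalt): t_3 = 1.98 × 0.10 / 8.898e-06 = 22253 d
  layer 4 (clay): t_4 = 9.02 × 0.06 / 8.898e-06 = 60826 d
Total t = Σ t_i = 3.483e+05 days = 953.6 years.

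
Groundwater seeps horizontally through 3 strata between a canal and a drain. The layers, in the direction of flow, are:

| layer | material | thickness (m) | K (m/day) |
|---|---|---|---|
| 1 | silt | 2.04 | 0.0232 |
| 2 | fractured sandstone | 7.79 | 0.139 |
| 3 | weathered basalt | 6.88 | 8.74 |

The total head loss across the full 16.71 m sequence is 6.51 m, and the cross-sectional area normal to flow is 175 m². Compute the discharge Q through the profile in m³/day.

7.87

Flow is perpendicular to layering, so the layers act in series and the equivalent K is the thickness-weighted harmonic mean.
Total thickness L = 2.04 + 7.79 + 6.88 = 16.71 m.
Σ(b_i/K_i) = 2.04/0.0232 + 7.79/0.139 + 6.88/8.74 = 144.8 d.
K_eq = L / Σ(b_i/K_i) = 16.71 / 144.8 = 0.1154 m/day.
Q = K_eq · A · (Δh/L) = 0.1154 × 175 × (6.51/16.71) = 7.870 m³/day.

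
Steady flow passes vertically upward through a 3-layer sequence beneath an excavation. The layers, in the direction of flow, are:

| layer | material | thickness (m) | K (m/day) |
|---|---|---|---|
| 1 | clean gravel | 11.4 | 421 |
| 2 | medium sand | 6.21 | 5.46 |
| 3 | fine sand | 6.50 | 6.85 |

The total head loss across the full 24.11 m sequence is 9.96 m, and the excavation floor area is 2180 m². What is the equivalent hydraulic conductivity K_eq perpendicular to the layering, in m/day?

Flow is perpendicular to layering, so the layers act in series and the equivalent K is the thickness-weighted harmonic mean.
Total thickness L = 11.4 + 6.21 + 6.50 = 24.11 m.
Σ(b_i/K_i) = 11.4/421 + 6.21/5.46 + 6.50/6.85 = 2.113 d.
K_eq = L / Σ(b_i/K_i) = 24.11 / 2.113 = 11.41 m/day.

11.4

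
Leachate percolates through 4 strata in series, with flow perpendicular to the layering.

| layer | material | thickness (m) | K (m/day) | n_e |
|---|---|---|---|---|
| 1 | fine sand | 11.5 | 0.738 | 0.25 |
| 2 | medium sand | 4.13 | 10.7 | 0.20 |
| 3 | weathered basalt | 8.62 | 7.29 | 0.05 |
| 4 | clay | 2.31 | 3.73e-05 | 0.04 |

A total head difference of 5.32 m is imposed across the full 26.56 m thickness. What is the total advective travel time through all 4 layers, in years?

135

With flow normal to the layers, continuity requires the same specific discharge q through every layer.
Σ(b_i/K_i) = 11.5/0.738 + 4.13/10.7 + 8.62/7.29 + 2.31/3.73e-05 = 61947 d.
q = Δh / Σ(b_i/K_i) = 5.32 / 61947 = 8.588e-05 m/day.
In each layer the seepage velocity is v_i = q/n_i, so the layer transit time is t_i = b_i·n_i / q:
  layer 1 (fine sand): t_1 = 11.5 × 0.25 / 8.588e-05 = 33477 d
  layer 2 (medium sand): t_2 = 4.13 × 0.20 / 8.588e-05 = 9618 d
  layer 3 (weathered basalt): t_3 = 8.62 × 0.05 / 8.588e-05 = 5019 d
  layer 4 (clay): t_4 = 2.31 × 0.04 / 8.588e-05 = 1076 d
Total t = Σ t_i = 49190 days = 134.7 years.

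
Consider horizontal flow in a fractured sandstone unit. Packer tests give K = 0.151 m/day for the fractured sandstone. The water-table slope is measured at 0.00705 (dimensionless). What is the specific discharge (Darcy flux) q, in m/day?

Hydraulic gradient i = 0.00705.
Specific discharge q = K · i = 0.1510 × 0.007050 = 0.001065 m/day.

0.00106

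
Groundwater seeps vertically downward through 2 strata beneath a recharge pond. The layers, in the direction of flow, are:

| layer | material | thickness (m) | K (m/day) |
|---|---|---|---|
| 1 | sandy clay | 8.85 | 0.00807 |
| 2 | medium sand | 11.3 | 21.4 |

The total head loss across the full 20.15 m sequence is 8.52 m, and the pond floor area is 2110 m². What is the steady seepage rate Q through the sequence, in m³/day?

Flow is perpendicular to layering, so the layers act in series and the equivalent K is the thickness-weighted harmonic mean.
Total thickness L = 8.85 + 11.3 = 20.15 m.
Σ(b_i/K_i) = 8.85/0.00807 + 11.3/21.4 = 1097 d.
K_eq = L / Σ(b_i/K_i) = 20.15 / 1097 = 0.01837 m/day.
Q = K_eq · A · (Δh/L) = 0.01837 × 2110 × (8.52/20.15) = 16.38 m³/day.

16.4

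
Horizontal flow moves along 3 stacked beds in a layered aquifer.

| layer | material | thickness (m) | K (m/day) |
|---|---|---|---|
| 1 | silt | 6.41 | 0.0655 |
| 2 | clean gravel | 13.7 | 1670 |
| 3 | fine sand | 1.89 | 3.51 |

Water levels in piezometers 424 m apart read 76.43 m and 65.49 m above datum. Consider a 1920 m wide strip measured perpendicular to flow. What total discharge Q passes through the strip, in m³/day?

1.13e+06

Flow is parallel to layering, so each bed carries its own Darcy discharge and the transmissivities add.
Σ(K_i·b_i) = 0.0655×6.41 + 1670×13.7 + 3.51×1.89 = 22886 m²/day.
Hydraulic gradient i = (76.43 − 65.49) / 424 = 10.94 / 424 = 0.02580.
Q = Σ(K_i·b_i) · W · i = 22886 × 1920 × 0.02580 = 1.134e+06 m³/day.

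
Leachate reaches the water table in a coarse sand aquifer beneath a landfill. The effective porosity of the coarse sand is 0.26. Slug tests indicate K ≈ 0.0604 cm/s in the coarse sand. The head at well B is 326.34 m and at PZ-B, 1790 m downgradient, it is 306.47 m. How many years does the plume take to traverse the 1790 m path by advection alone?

Convert K: 0.0604 cm/s × 864 = 52.19 m/day.
Hydraulic gradient i = (326.34 − 306.47) / 1790 = 19.87 / 1790 = 0.01110.
Darcy flux q = K · i = 52.19 × 0.01110 = 0.5793 m/day.
Seepage velocity v = q / n_e = 0.5793 / 0.26 = 2.228 m/day.
Travel time t = L / v = 1790 / 2.228 = 803.4 days = 2.200 years.

2.20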